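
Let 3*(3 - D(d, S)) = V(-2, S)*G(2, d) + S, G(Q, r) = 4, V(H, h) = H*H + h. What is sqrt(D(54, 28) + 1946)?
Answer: sqrt(1897) ≈ 43.555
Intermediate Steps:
V(H, h) = h + H**2 (V(H, h) = H**2 + h = h + H**2)
D(d, S) = -7/3 - 5*S/3 (D(d, S) = 3 - ((S + (-2)**2)*4 + S)/3 = 3 - ((S + 4)*4 + S)/3 = 3 - ((4 + S)*4 + S)/3 = 3 - ((16 + 4*S) + S)/3 = 3 - (16 + 5*S)/3 = 3 + (-16/3 - 5*S/3) = -7/3 - 5*S/3)
sqrt(D(54, 28) + 1946) = sqrt((-7/3 - 5/3*28) + 1946) = sqrt((-7/3 - 140/3) + 1946) = sqrt(-49 + 1946) = sqrt(1897)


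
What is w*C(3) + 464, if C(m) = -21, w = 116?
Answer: -1972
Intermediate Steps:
w*C(3) + 464 = 116*(-21) + 464 = -2436 + 464 = -1972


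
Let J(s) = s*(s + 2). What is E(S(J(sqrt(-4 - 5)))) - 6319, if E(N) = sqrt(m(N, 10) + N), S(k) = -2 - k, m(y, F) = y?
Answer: -6319 + sqrt(14 - 12*I) ≈ -6315.0 - 1.4898*I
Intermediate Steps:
J(s) = s*(2 + s)
E(N) = sqrt(2)*sqrt(N) (E(N) = sqrt(N + N) = sqrt(2*N) = sqrt(2)*sqrt(N))
E(S(J(sqrt(-4 - 5)))) - 6319 = sqrt(2)*sqrt(-2 - sqrt(-4 - 5)*(2 + sqrt(-4 - 5))) - 6319 = sqrt(2)*sqrt(-2 - sqrt(-9)*(2 + sqrt(-9))) - 6319 = sqrt(2)*sqrt(-2 - 3*I*(2 + 3*I)) - 6319 = -6319 + sqrt(2)*sqrt(-2 - 3*I*(2 + 3*I))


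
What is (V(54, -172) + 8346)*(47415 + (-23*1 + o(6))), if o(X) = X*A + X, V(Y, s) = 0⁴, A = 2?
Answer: 395683860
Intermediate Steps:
V(Y, s) = 0
o(X) = 3*X (o(X) = X*2 + X = 2*X + X = 3*X)
(V(54, -172) + 8346)*(47415 + (-23*1 + o(6))) = (0 + 8346)*(47415 + (-23*1 + 3*6)) = 8346*(47415 + (-23 + 18)) = 8346*(47415 - 5) = 8346*47410 = 395683860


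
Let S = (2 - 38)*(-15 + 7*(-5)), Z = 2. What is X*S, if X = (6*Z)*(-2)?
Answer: -43200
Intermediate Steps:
X = -24 (X = (6*2)*(-2) = 12*(-2) = -24)
S = 1800 (S = -36*(-15 - 35) = -36*(-50) = 1800)
X*S = -24*1800 = -43200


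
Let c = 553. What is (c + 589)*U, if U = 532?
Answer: 607544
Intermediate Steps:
(c + 589)*U = (553 + 589)*532 = 1142*532 = 607544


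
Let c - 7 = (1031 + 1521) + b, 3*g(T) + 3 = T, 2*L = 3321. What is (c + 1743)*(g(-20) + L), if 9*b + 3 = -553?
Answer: 189226277/27 ≈ 7.0084e+6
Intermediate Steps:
L = 3321/2 (L = (1/2)*3321 = 3321/2 ≈ 1660.5)
b = -556/9 (b = -1/3 + (1/9)*(-553) = -1/3 - 553/9 = -556/9 ≈ -61.778)
g(T) = -1 + T/3
c = 22475/9 (c = 7 + ((1031 + 1521) - 556/9) = 7 + (2552 - 556/9) = 7 + 22412/9 = 22475/9 ≈ 2497.2)
(c + 1743)*(g(-20) + L) = (22475/9 + 1743)*((-1 + (1/3)*(-20)) + 3321/2) = 38162*((-1 - 20/3) + 3321/2)/9 = 38162*(-23/3 + 3321/2)/9 = (38162/9)*(9917/6) = 189226277/27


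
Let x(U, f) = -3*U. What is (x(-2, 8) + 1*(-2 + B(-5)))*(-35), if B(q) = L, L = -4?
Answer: 0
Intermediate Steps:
B(q) = -4
(x(-2, 8) + 1*(-2 + B(-5)))*(-35) = (-3*(-2) + 1*(-2 - 4))*(-35) = (6 + 1*(-6))*(-35) = (6 - 6)*(-35) = 0*(-35) = 0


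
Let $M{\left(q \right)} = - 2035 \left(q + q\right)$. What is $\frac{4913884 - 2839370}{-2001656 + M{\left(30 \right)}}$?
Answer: $- \frac{1037257}{1061878} \approx -0.97681$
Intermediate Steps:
$M{\left(q \right)} = - 4070 q$ ($M{\left(q \right)} = - 2035 \cdot 2 q = - 4070 q$)
$\frac{4913884 - 2839370}{-2001656 + M{\left(30 \right)}} = \frac{4913884 - 2839370}{-2001656 - 122100} = \frac{2074514}{-2001656 - 122100} = \frac{2074514}{-2123756} = 2074514 \left(- \frac{1}{2123756}\right) = - \frac{1037257}{1061878}$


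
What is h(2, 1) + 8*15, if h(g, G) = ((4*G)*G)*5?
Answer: 140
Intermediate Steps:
h(g, G) = 20*G² (h(g, G) = (4*G²)*5 = 20*G²)
h(2, 1) + 8*15 = 20*1² + 8*15 = 20*1 + 120 = 20 + 120 = 140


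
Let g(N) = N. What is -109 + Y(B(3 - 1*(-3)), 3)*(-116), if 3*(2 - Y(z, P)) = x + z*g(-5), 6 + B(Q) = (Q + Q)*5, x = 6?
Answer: -10549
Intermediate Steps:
B(Q) = -6 + 10*Q (B(Q) = -6 + (Q + Q)*5 = -6 + (2*Q)*5 = -6 + 10*Q)
Y(z, P) = 5*z/3 (Y(z, P) = 2 - (6 + z*(-5))/3 = 2 - (6 - 5*z)/3 = 2 + (-2 + 5*z/3) = 5*z/3)
-109 + Y(B(3 - 1*(-3)), 3)*(-116) = -109 + (5*(-6 + 10*(3 - 1*(-3)))/3)*(-116) = -109 + (5*(-6 + 10*(3 + 3))/3)*(-116) = -109 + (5*(-6 + 10*6)/3)*(-116) = -109 + (5*(-6 + 60)/3)*(-116) = -109 + ((5/3)*54)*(-116) = -109 + 90*(-116) = -109 - 10440 = -10549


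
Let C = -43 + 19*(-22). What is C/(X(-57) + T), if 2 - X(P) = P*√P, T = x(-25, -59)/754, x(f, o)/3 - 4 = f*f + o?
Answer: -279639373/26323884778 + 3734723733*I*√57/26323884778 ≈ -0.010623 + 1.0711*I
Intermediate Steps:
x(f, o) = 12 + 3*o + 3*f² (x(f, o) = 12 + 3*(f*f + o) = 12 + 3*(f² + o) = 12 + 3*(o + f²) = 12 + (3*o + 3*f²) = 12 + 3*o + 3*f²)
T = 855/377 (T = (12 + 3*(-59) + 3*(-25)²)/754 = (12 - 177 + 3*625)*(1/754) = (12 - 177 + 1875)*(1/754) = 1710*(1/754) = 855/377 ≈ 2.2679)
X(P) = 2 - P^(3/2) (X(P) = 2 - P*√P = 2 - P^(3/2))
C = -461 (C = -43 - 418 = -461)
C/(X(-57) + T) = -461/((2 - (-57)^(3/2)) + 855/377) = -461/((2 - (-57)*I*√57) + 855/377) = -461/((2 + 57*I*√57) + 855/377) = -461/(1609/377 + 57*I*√57)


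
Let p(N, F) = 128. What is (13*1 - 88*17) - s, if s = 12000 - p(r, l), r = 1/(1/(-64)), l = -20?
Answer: -13355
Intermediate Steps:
r = -64 (r = 1/(-1/64) = -64)
s = 11872 (s = 12000 - 1*128 = 12000 - 128 = 11872)
(13*1 - 88*17) - s = (13*1 - 88*17) - 1*11872 = (13 - 1496) - 11872 = -1483 - 11872 = -13355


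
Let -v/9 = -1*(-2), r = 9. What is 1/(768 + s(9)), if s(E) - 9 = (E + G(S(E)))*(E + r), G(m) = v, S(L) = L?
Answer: 1/615 ≈ 0.0016260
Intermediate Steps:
v = -18 (v = -(-9)*(-2) = -9*2 = -18)
G(m) = -18
s(E) = 9 + (-18 + E)*(9 + E) (s(E) = 9 + (E - 18)*(E + 9) = 9 + (-18 + E)*(9 + E))
1/(768 + s(9)) = 1/(768 + (-153 + 9² - 9*9)) = 1/(768 + (-153 + 81 - 81)) = 1/(768 - 153) = 1/615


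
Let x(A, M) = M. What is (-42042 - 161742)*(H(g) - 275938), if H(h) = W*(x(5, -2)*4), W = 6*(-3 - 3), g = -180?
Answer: 56173059600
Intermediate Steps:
W = -36 (W = 6*(-6) = -36)
H(h) = 288 (H(h) = -(-72)*4 = -36*(-8) = 288)
(-42042 - 161742)*(H(g) - 275938) = (-42042 - 161742)*(288 - 275938) = -203784*(-275650) = 56173059600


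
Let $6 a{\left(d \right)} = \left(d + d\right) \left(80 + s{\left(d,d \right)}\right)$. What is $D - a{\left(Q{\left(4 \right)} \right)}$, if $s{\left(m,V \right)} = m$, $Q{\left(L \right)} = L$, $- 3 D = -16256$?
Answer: $\frac{15920}{3} \approx 5306.7$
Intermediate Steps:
$D = \frac{16256}{3}$ ($D = \left(- \frac{1}{3}\right) \left(-16256\right) = \frac{16256}{3} \approx 5418.7$)
$a{\left(d \right)} = \frac{d \left(80 + d\right)}{3}$ ($a{\left(d \right)} = \frac{\left(d + d\right) \left(80 + d\right)}{6} = \frac{2 d \left(80 + d\right)}{6} = \frac{d \left(80 + d\right)}{3}$)
$D - a{\left(Q{\left(4 \right)} \right)} = \frac{16256}{3} - \frac{1}{3} \cdot 4 \left(80 + 4\right) = \frac{16256}{3} - \frac{1}{3} \cdot 4 \cdot 84 = \frac{16256}{3} - 112 = \frac{15920}{3}$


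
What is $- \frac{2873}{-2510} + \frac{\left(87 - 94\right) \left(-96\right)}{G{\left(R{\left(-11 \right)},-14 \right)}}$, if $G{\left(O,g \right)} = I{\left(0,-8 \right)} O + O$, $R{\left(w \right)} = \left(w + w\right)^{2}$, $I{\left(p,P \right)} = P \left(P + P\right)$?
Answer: $\frac{15088779}{13059530} \approx 1.1554$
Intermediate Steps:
$I{\left(p,P \right)} = 2 P^{2}$ ($I{\left(p,P \right)} = P 2 P = 2 P^{2}$)
$R{\left(w \right)} = 4 w^{2}$ ($R{\left(w \right)} = \left(2 w\right)^{2} = 4 w^{2}$)
$G{\left(O,g \right)} = 129 O$ ($G{\left(O,g \right)} = 2 \left(-8\right)^{2} O + O = 2 \cdot 64 O + O = 128 O + O = 129 O$)
$- \frac{2873}{-2510} + \frac{\left(87 - 94\right) \left(-96\right)}{G{\left(R{\left(-11 \right)},-14 \right)}} = - \frac{2873}{-2510} + \frac{\left(87 - 94\right) \left(-96\right)}{129 \cdot 4 \left(-11\right)^{2}} = \left(-2873\right) \left(- \frac{1}{2510}\right) + \frac{\left(-7\right) \left(-96\right)}{129 \cdot 4 \cdot 121} = \frac{2873}{2510} + \frac{672}{129 \cdot 484} = \frac{2873}{2510} + \frac{672}{62436} = \frac{2873}{2510} + 672 \cdot \frac{1}{62436} = \frac{2873}{2510} + \frac{56}{5203} = \frac{15088779}{13059530}$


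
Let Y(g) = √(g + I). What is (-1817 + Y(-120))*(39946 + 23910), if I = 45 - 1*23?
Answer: -116026352 + 446992*I*√2 ≈ -1.1603e+8 + 6.3214e+5*I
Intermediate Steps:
I = 22 (I = 45 - 23 = 22)
Y(g) = √(22 + g) (Y(g) = √(g + 22) = √(22 + g))
(-1817 + Y(-120))*(39946 + 23910) = (-1817 + √(22 - 120))*(39946 + 23910) = (-1817 + √(-98))*63856 = (-1817 + 7*I*√2)*63856 = -116026352 + 446992*I*√2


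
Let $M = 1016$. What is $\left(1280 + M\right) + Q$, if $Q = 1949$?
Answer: $4245$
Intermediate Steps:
$\left(1280 + M\right) + Q = \left(1280 + 1016\right) + 1949 = 2296 + 1949 = 4245$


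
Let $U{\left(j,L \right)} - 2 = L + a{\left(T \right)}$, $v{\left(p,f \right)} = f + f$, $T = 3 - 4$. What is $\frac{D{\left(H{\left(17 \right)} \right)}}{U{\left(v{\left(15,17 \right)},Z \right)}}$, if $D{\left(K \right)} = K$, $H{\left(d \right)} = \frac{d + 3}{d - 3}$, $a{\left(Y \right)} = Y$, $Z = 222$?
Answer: $\frac{10}{1561} \approx 0.0064062$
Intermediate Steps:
$T = -1$
$v{\left(p,f \right)} = 2 f$
$H{\left(d \right)} = \frac{3 + d}{-3 + d}$
$U{\left(j,L \right)} = 1 + L$ ($U{\left(j,L \right)} = 2 + \left(L - 1\right) = 2 + \left(-1 + L\right) = 1 + L$)
$\frac{D{\left(H{\left(17 \right)} \right)}}{U{\left(v{\left(15,17 \right)},Z \right)}} = \frac{\frac{1}{-3 + 17} \left(3 + 17\right)}{1 + 222} = \frac{\frac{1}{14} \cdot 20}{223} = \frac{1}{14} \cdot 20 \cdot \frac{1}{223} = \frac{10}{7} \cdot \frac{1}{223} = \frac{10}{1561}$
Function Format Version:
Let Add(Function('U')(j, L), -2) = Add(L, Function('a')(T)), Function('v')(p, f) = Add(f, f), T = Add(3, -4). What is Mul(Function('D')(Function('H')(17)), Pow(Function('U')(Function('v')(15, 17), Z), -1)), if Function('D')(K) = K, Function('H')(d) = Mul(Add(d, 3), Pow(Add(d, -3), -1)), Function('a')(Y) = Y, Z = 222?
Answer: Rational(10, 1561) ≈ 0.0064062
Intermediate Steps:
T = -1
Function('v')(p, f) = Mul(2, f)
Function('H')(d) = Mul(Pow(Add(-3, d), -1), Add(3, d)) (Function('H')(d) = Mul(Add(3, d), Pow(Add(-3, d), -1)) = Mul(Pow(Add(-3, d), -1), Add(3, d)))
Function('U')(j, L) = Add(1, L) (Function('U')(j, L) = Add(2, Add(L, -1)) = Add(2, Add(-1, L)) = Add(1, L))
Mul(Function('D')(Function('H')(17)), Pow(Function('U')(Function('v')(15, 17), Z), -1)) = Mul(Mul(Pow(Add(-3, 17), -1), Add(3, 17)), Pow(Add(1, 222), -1)) = Mul(Mul(Pow(14, -1), 20), Pow(223, -1)) = Mul(Mul(Rational(1, 14), 20), Rational(1, 223)) = Mul(Rational(10, 7), Rational(1, 223)) = Rational(10, 1561)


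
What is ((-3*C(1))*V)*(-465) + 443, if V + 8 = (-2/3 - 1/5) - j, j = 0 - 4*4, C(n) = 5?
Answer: 50198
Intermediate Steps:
j = -16 (j = 0 - 16 = -16)
V = 107/15 (V = -8 + ((-2/3 - 1/5) - 1*(-16)) = -8 + ((-2*⅓ - 1*⅕) + 16) = -8 + ((-⅔ - ⅕) + 16) = -8 + (-13/15 + 16) = -8 + 227/15 = 107/15 ≈ 7.1333)
((-3*C(1))*V)*(-465) + 443 = (-3*5*(107/15))*(-465) + 443 = -15*107/15*(-465) + 443 = -107*(-465) + 443 = 49755 + 443 = 50198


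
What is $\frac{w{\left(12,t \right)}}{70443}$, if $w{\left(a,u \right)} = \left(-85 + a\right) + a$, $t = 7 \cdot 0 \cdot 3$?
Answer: $- \frac{61}{70443} \approx -0.00086595$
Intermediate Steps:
$t = 0$ ($t = 0 \cdot 3 = 0$)
$w{\left(a,u \right)} = -85 + 2 a$
$\frac{w{\left(12,t \right)}}{70443} = \frac{-85 + 2 \cdot 12}{70443} = \left(-85 + 24\right) \frac{1}{70443} = \left(-61\right) \frac{1}{70443} = - \frac{61}{70443}$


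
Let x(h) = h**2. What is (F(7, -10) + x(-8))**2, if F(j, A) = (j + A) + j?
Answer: 4624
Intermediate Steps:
F(j, A) = A + 2*j (F(j, A) = (A + j) + j = A + 2*j)
(F(7, -10) + x(-8))**2 = ((-10 + 2*7) + (-8)**2)**2 = ((-10 + 14) + 64)**2 = (4 + 64)**2 = 68**2 = 4624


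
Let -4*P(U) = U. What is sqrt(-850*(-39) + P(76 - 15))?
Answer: sqrt(132539)/2 ≈ 182.03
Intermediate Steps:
P(U) = -U/4
sqrt(-850*(-39) + P(76 - 15)) = sqrt(-850*(-39) - (76 - 15)/4) = sqrt(33150 - 1/4*61) = sqrt(33150 - 61/4) = sqrt(132539/4) = sqrt(132539)/2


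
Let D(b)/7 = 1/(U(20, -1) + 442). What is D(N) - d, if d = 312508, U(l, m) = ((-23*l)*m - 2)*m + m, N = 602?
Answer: -5312643/17 ≈ -3.1251e+5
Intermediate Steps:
U(l, m) = m + m*(-2 - 23*l*m) (U(l, m) = (-23*l*m - 2)*m + m = (-2 - 23*l*m)*m + m = m*(-2 - 23*l*m) + m = m + m*(-2 - 23*l*m))
D(b) = -7/17 (D(b) = 7/(-1*(-1)*(1 + 23*20*(-1)) + 442) = 7/(-1*(-1)*(1 - 460) + 442) = 7/(-1*(-1)*(-459) + 442) = 7/(-459 + 442) = 7/(-17) = 7*(-1/17) = -7/17)
D(N) - d = -7/17 - 1*312508 = -7/17 - 312508 = -5312643/17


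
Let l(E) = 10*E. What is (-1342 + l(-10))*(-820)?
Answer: 1182440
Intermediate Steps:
(-1342 + l(-10))*(-820) = (-1342 + 10*(-10))*(-820) = (-1342 - 100)*(-820) = -1442*(-820) = 1182440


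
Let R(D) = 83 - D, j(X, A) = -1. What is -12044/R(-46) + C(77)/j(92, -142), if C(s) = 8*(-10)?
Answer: -1724/129 ≈ -13.364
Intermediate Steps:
C(s) = -80
-12044/R(-46) + C(77)/j(92, -142) = -12044/(83 - 1*(-46)) - 80/(-1) = -12044/(83 + 46) - 80*(-1) = -12044/129 + 80 = -1724/129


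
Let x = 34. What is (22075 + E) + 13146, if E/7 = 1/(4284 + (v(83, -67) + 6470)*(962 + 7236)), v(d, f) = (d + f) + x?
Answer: 1882747148931/53455244 ≈ 35221.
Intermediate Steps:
v(d, f) = 34 + d + f (v(d, f) = (d + f) + 34 = 34 + d + f)
E = 7/53455244 (E = 7/(4284 + ((34 + 83 - 67) + 6470)*(962 + 7236)) = 7/(4284 + (50 + 6470)*8198) = 7/(4284 + 6520*8198) = 7/(4284 + 53450960) = 7/53455244 ≈ 1.3095e-7)
(22075 + E) + 13146 = (22075 + 7/53455244) + 13146 = 1180024511307/53455244 + 13146 = 1882747148931/53455244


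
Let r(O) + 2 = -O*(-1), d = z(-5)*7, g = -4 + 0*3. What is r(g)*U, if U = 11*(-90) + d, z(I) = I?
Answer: 6150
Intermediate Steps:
g = -4 (g = -4 + 0 = -4)
d = -35 (d = -5*7 = -35)
r(O) = -2 + O (r(O) = -2 - O*(-1) = -2 - (-1)*O = -2 + O)
U = -1025 (U = 11*(-90) - 35 = -990 - 35 = -1025)
r(g)*U = (-2 - 4)*(-1025) = -6*(-1025) = 6150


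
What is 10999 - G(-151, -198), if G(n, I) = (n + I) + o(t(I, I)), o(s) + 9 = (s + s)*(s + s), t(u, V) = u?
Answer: -145459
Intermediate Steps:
o(s) = -9 + 4*s² (o(s) = -9 + (s + s)*(s + s) = -9 + (2*s)*(2*s) = -9 + 4*s²)
G(n, I) = -9 + I + n + 4*I² (G(n, I) = (n + I) + (-9 + 4*I²) = (I + n) + (-9 + 4*I²) = -9 + I + n + 4*I²)
10999 - G(-151, -198) = 10999 - (-9 - 198 - 151 + 4*(-198)²) = 10999 - (-9 - 198 - 151 + 4*39204) = 10999 - (-9 - 198 - 151 + 156816) = 10999 - 1*156458 = 10999 - 156458 = -145459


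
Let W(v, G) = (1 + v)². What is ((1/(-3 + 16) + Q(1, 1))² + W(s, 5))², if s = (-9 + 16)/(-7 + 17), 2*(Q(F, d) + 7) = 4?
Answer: 210168150481/285610000 ≈ 735.86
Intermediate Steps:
Q(F, d) = -5 (Q(F, d) = -7 + (½)*4 = -7 + 2 = -5)
s = 7/10 ≈ 0.70000
((1/(-3 + 16) + Q(1, 1))² + W(s, 5))² = ((1/(-3 + 16) - 5)² + (1 + 7/10)²)² = ((1/13 - 5)² + (17/10)²)² = ((1/13 - 5)² + 289/100)² = ((-64/13)² + 289/100)² = (4096/169 + 289/100)² = (458441/16900)² = 210168150481/285610000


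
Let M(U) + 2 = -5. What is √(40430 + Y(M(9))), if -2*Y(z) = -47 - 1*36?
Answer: √161886/2 ≈ 201.18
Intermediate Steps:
M(U) = -7 (M(U) = -2 - 5 = -7)
Y(z) = 83/2 (Y(z) = -(-47 - 1*36)/2 = -(-47 - 36)/2 = -½*(-83) = 83/2)
√(40430 + Y(M(9))) = √(40430 + 83/2) = √(80943/2) = √161886/2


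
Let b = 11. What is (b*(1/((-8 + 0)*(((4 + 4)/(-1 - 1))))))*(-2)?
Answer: -11/16 ≈ -0.68750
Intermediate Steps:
(b*(1/((-8 + 0)*(((4 + 4)/(-1 - 1))))))*(-2) = (11*(1/((-8 + 0)*(((4 + 4)/(-1 - 1))))))*(-2) = (11*(1/((-8)*((8/(-2))))))*(-2) = (11*(-1/(8*(8*(-½)))))*(-2) = (11*(-⅛/(-4)))*(-2) = (11*(-⅛*(-¼)))*(-2) = (11*(1/32))*(-2) = (11/32)*(-2) = -11/16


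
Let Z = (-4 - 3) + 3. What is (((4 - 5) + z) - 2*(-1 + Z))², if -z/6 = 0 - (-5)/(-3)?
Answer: 361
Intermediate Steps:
Z = -4 (Z = -7 + 3 = -4)
z = 10 (z = -6*(0 - (-5)/(-3)) = -6*(0 - (-5)*(-1)/3) = -6*(0 - 1*5/3) = -6*(0 - 5/3) = -6*(-5/3) = 10)
(((4 - 5) + z) - 2*(-1 + Z))² = (((4 - 5) + 10) - 2*(-1 - 4))² = ((-1 + 10) - 2*(-5))² = (9 + 10)² = 19² = 361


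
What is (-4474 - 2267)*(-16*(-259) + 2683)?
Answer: -46020807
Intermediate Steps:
(-4474 - 2267)*(-16*(-259) + 2683) = -6741*(4144 + 2683) = -6741*6827 = -46020807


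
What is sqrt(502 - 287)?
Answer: sqrt(215) ≈ 14.663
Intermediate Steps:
sqrt(502 - 287) = sqrt(215)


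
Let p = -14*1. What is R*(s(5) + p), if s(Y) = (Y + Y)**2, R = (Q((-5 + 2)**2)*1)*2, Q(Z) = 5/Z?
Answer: 860/9 ≈ 95.556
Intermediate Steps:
p = -14
R = 10/9 (R = ((5/((-5 + 2)**2))*1)*2 = ((5/((-3)**2))*1)*2 = ((5/9)*1)*2 = (5/9)*2 = 10/9 ≈ 1.1111)
s(Y) = 4*Y**2 (s(Y) = (2*Y)**2 = 4*Y**2)
R*(s(5) + p) = 10*(4*5**2 - 14)/9 = 10*(4*25 - 14)/9 = 10*(100 - 14)/9 = (10/9)*86 = 860/9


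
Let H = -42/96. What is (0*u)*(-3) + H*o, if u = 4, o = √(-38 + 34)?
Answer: -7*I/8 ≈ -0.875*I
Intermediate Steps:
o = 2*I (o = √(-4) = 2*I ≈ 2.0*I)
H = -7/16 (H = -42*1/96 = -7/16 ≈ -0.43750)
(0*u)*(-3) + H*o = (0*4)*(-3) - 7*I/8 = 0*(-3) - 7*I/8 = 0 - 7*I/8 = -7*I/8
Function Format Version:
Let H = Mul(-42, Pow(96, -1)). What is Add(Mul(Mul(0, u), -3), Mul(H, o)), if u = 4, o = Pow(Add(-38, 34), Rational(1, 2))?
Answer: Mul(Rational(-7, 8), I) ≈ Mul(-0.87500, I)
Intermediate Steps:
o = Mul(2, I) (o = Pow(-4, Rational(1, 2)) = Mul(2, I) ≈ Mul(2.0000, I))
H = Rational(-7, 16) (H = Mul(-42, Rational(1, 96)) = Rational(-7, 16) ≈ -0.43750)
Add(Mul(Mul(0, u), -3), Mul(H, o)) = Add(Mul(Mul(0, 4), -3), Mul(Rational(-7, 16), Mul(2, I))) = Add(Mul(0, -3), Mul(Rational(-7, 8), I)) = Add(0, Mul(Rational(-7, 8), I)) = Mul(Rational(-7, 8), I)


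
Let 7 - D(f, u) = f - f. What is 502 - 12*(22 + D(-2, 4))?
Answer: 154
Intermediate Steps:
D(f, u) = 7 (D(f, u) = 7 - (f - f) = 7 - 1*0 = 7 + 0 = 7)
502 - 12*(22 + D(-2, 4)) = 502 - 12*(22 + 7) = 502 - 12*29 = 502 - 348 = 154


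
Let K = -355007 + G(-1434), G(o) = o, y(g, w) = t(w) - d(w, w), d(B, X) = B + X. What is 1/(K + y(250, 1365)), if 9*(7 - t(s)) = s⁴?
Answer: -1/385734514789 ≈ -2.5925e-12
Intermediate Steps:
t(s) = 7 - s⁴/9
y(g, w) = 7 - 2*w - w⁴/9 (y(g, w) = (7 - w⁴/9) - (w + w) = (7 - w⁴/9) - 2*w = 7 - 2*w - w⁴/9)
K = -356441 (K = -355007 - 1434 = -356441)
1/(K + y(250, 1365)) = 1/(-356441 + (7 - 2*1365 - ⅑*1365⁴)) = 1/(-356441 + (7 - 2730 - ⅑*3471607400625)) = 1/(-356441 + (7 - 2730 - 385734155625)) = 1/(-356441 - 385734158348) = 1/(-385734514789) = -1/385734514789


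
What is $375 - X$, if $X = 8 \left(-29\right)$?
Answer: $607$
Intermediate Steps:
$X = -232$
$375 - X = 375 - -232 = 375 + 232 = 607$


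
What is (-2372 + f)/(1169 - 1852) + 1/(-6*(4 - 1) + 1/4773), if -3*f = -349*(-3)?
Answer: 230509314/58678579 ≈ 3.9283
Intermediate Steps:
f = -349 (f = -(-349)*(-3)/3 = -⅓*1047 = -349)
(-2372 + f)/(1169 - 1852) + 1/(-6*(4 - 1) + 1/4773) = (-2372 - 349)/(1169 - 1852) + 1/(-6*(4 - 1) + 1/4773) = -2721/(-683) + 1/(-6*3 + 1/4773) = -2721*(-1/683) + 1/(-18 + 1/4773) = 2721/683 + 1/(-85913/4773) = 2721/683 - 4773/85913 = 230509314/58678579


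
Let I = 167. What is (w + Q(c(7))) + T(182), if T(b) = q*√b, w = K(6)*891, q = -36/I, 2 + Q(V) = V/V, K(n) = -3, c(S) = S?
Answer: -2674 - 36*√182/167 ≈ -2676.9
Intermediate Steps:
Q(V) = -1 (Q(V) = -2 + V/V = -2 + 1 = -1)
q = -36/167 ≈ -0.21557
w = -2673 (w = -3*891 = -2673)
T(b) = -36*√b/167
(w + Q(c(7))) + T(182) = (-2673 - 1) - 36*√182/167 = -2674 - 36*√182/167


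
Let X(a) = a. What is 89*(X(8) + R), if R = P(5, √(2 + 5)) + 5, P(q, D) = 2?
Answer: 1335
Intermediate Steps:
R = 7 (R = 2 + 5 = 7)
89*(X(8) + R) = 89*(8 + 7) = 89*15 = 1335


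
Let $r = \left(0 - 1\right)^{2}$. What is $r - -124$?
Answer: $125$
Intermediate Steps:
$r = 1$ ($r = \left(-1\right)^{2} = 1$)
$r - -124 = 1 - -124 = 1 + 124 = 125$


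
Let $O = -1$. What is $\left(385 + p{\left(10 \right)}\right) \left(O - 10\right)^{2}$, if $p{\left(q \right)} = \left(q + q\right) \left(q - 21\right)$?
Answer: $19965$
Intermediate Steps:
$p{\left(q \right)} = 2 q \left(-21 + q\right)$
$\left(385 + p{\left(10 \right)}\right) \left(O - 10\right)^{2} = \left(385 + 2 \cdot 10 \left(-21 + 10\right)\right) \left(-1 - 10\right)^{2} = \left(385 + 2 \cdot 10 \left(-11\right)\right) \left(-1 - 10\right)^{2} = \left(385 - 220\right) \left(-1 - 10\right)^{2} = 165 \left(-11\right)^{2} = 165 \cdot 121 = 19965$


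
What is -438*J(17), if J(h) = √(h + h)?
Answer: -438*√34 ≈ -2554.0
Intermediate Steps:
J(h) = √2*√h (J(h) = √(2*h) = √2*√h)
-438*J(17) = -438*√2*√17 = -438*√34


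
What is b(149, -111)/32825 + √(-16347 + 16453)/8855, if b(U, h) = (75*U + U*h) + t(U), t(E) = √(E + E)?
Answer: -5364/32825 + √106/8855 + √298/32825 ≈ -0.16172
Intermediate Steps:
t(E) = √2*√E (t(E) = √(2*E) = √2*√E)
b(U, h) = 75*U + U*h + √2*√U (b(U, h) = (75*U + U*h) + √2*√U = 75*U + U*h + √2*√U)
b(149, -111)/32825 + √(-16347 + 16453)/8855 = (75*149 + 149*(-111) + √2*√149)/32825 + √(-16347 + 16453)/8855 = (11175 - 16539 + √298)*(1/32825) + √106*(1/8855) = (-5364 + √298)*(1/32825) + √106/8855 = (-5364/32825 + √298/32825) + √106/8855 = -5364/32825 + √106/8855 + √298/32825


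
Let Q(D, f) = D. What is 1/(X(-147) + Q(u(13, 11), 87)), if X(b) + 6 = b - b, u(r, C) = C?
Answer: ⅕ ≈ 0.20000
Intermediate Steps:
X(b) = -6 (X(b) = -6 + (b - b) = -6 + 0 = -6)
1/(X(-147) + Q(u(13, 11), 87)) = 1/(-6 + 11) = 1/5 = ⅕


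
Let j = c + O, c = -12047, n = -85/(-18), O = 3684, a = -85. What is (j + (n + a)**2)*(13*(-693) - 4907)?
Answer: 2162501173/81 ≈ 2.6698e+7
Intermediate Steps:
n = 85/18 (n = -85*(-1/18) = 85/18 ≈ 4.7222)
j = -8363 (j = -12047 + 3684 = -8363)
(j + (n + a)**2)*(13*(-693) - 4907) = (-8363 + (85/18 - 85)**2)*(13*(-693) - 4907) = (-8363 + (-1445/18)**2)*(-9009 - 4907) = (-8363 + 2088025/324)*(-13916) = -621587/324*(-13916) = 2162501173/81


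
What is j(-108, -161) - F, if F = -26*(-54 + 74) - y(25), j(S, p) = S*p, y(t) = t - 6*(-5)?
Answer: 17963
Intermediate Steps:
y(t) = 30 + t (y(t) = t + 30 = 30 + t)
F = -575 (F = -26*(-54 + 74) - (30 + 25) = -26*20 - 1*55 = -520 - 55 = -575)
j(-108, -161) - F = -108*(-161) - 1*(-575) = 17388 + 575 = 17963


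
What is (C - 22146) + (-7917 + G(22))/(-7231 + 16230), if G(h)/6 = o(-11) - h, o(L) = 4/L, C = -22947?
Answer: -4463799540/98989 ≈ -45094.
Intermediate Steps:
G(h) = -24/11 - 6*h (G(h) = 6*(4/(-11) - h) = 6*(4*(-1/11) - h) = 6*(-4/11 - h) = -24/11 - 6*h)
(C - 22146) + (-7917 + G(22))/(-7231 + 16230) = (-22947 - 22146) + (-7917 + (-24/11 - 6*22))/(-7231 + 16230) = -45093 + (-7917 + (-24/11 - 132))/8999 = -45093 + (-7917 - 1476/11)*(1/8999) = -45093 - 88563/11*1/8999 = -45093 - 88563/98989 = -4463799540/98989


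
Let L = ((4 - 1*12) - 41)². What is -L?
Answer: -2401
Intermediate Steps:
L = 2401 (L = ((4 - 12) - 41)² = (-8 - 41)² = (-49)² = 2401)
-L = -1*2401 = -2401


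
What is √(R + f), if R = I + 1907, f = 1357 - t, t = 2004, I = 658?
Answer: √1918 ≈ 43.795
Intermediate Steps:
f = -647 (f = 1357 - 1*2004 = 1357 - 2004 = -647)
R = 2565 (R = 658 + 1907 = 2565)
√(R + f) = √(2565 - 647) = √1918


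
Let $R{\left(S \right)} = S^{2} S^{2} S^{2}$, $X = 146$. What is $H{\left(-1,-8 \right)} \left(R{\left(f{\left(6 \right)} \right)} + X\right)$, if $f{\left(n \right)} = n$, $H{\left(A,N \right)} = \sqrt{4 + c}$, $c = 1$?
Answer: $46802 \sqrt{5} \approx 1.0465 \cdot 10^{5}$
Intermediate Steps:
$H{\left(A,N \right)} = \sqrt{5}$ ($H{\left(A,N \right)} = \sqrt{4 + 1} = \sqrt{5}$)
$R{\left(S \right)} = S^{6}$ ($R{\left(S \right)} = S^{4} S^{2} = S^{6}$)
$H{\left(-1,-8 \right)} \left(R{\left(f{\left(6 \right)} \right)} + X\right) = \sqrt{5} \left(6^{6} + 146\right) = \sqrt{5} \left(46656 + 146\right) = \sqrt{5} \cdot 46802 = 46802 \sqrt{5}$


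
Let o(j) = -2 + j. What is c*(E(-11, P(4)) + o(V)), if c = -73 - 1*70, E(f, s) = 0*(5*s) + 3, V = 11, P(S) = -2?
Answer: -1716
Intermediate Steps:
E(f, s) = 3 (E(f, s) = 0 + 3 = 3)
c = -143 (c = -73 - 70 = -143)
c*(E(-11, P(4)) + o(V)) = -143*(3 + (-2 + 11)) = -143*(3 + 9) = -143*12 = -1716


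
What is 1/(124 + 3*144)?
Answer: 1/556 ≈ 0.0017986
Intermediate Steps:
1/(124 + 3*144) = 1/(124 + 432) = 1/556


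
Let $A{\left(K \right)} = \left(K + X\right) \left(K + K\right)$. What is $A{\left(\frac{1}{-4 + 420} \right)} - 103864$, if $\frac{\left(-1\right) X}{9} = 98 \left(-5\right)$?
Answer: $- \frac{8985309631}{86528} \approx -1.0384 \cdot 10^{5}$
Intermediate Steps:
$X = 4410$ ($X = - 9 \cdot 98 \left(-5\right) = \left(-9\right) \left(-490\right) = 4410$)
$A{\left(K \right)} = 2 K \left(4410 + K\right)$ ($A{\left(K \right)} = \left(K + 4410\right) \left(K + K\right) = \left(4410 + K\right) 2 K = 2 K \left(4410 + K\right)$)
$A{\left(\frac{1}{-4 + 420} \right)} - 103864 = \frac{2 \left(4410 + \frac{1}{-4 + 420}\right)}{-4 + 420} - 103864 = \frac{2 \left(4410 + \frac{1}{416}\right)}{416} - 103864 = 2 \cdot \frac{1}{416} \left(4410 + \frac{1}{416}\right) - 103864 = 2 \cdot \frac{1}{416} \cdot \frac{1834561}{416} - 103864 = \frac{1834561}{86528} - 103864 = - \frac{8985309631}{86528}$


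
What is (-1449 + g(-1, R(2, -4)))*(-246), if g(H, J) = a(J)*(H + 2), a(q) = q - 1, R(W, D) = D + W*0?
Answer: 357684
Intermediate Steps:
R(W, D) = D (R(W, D) = D + 0 = D)
a(q) = -1 + q
g(H, J) = (-1 + J)*(2 + H) (g(H, J) = (-1 + J)*(H + 2) = (-1 + J)*(2 + H))
(-1449 + g(-1, R(2, -4)))*(-246) = (-1449 + (-1 - 4)*(2 - 1))*(-246) = (-1449 - 5*1)*(-246) = (-1449 - 5)*(-246) = -1454*(-246) = 357684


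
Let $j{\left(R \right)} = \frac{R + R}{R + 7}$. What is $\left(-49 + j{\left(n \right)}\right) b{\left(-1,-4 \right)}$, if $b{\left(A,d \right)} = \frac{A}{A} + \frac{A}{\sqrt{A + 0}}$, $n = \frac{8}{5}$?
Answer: $- \frac{2091}{43} - \frac{2091 i}{43} \approx -48.628 - 48.628 i$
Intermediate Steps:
$n = \frac{8}{5}$ ($n = 8 \cdot \frac{1}{5} = \frac{8}{5} \approx 1.6$)
$j{\left(R \right)} = \frac{2 R}{7 + R}$
$b{\left(A,d \right)} = 1 + \sqrt{A}$ ($b{\left(A,d \right)} = 1 + \frac{A}{\sqrt{A}} = 1 + \sqrt{A}$)
$\left(-49 + j{\left(n \right)}\right) b{\left(-1,-4 \right)} = \left(-49 + 2 \cdot \frac{8}{5} \frac{1}{7 + \frac{8}{5}}\right) \left(1 + \sqrt{-1}\right) = \left(-49 + 2 \cdot \frac{8}{5} \frac{1}{\frac{43}{5}}\right) \left(1 + i\right) = \left(-49 + 2 \cdot \frac{8}{5} \cdot \frac{5}{43}\right) \left(1 + i\right) = \left(-49 + \frac{16}{43}\right) \left(1 + i\right) = - \frac{2091 \left(1 + i\right)}{43} = - \frac{2091}{43} - \frac{2091 i}{43}$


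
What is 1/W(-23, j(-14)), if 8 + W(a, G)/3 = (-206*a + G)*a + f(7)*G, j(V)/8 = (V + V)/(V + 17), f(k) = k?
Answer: -1/323362 ≈ -3.0925e-6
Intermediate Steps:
j(V) = 16*V/(17 + V) (j(V) = 8*((V + V)/(V + 17)) = 8*((2*V)/(17 + V)) = 8*(2*V/(17 + V)) = 16*V/(17 + V))
W(a, G) = -24 + 21*G + 3*a*(G - 206*a) (W(a, G) = -24 + 3*((-206*a + G)*a + 7*G) = -24 + 3*((G - 206*a)*a + 7*G) = -24 + 3*(a*(G - 206*a) + 7*G) = -24 + 3*(7*G + a*(G - 206*a)) = -24 + (21*G + 3*a*(G - 206*a)) = -24 + 21*G + 3*a*(G - 206*a))
1/W(-23, j(-14)) = 1/(-24 - 618*(-23)² + 21*(16*(-14)/(17 - 14)) + 3*(16*(-14)/(17 - 14))*(-23)) = 1/(-24 - 618*529 + 21*(16*(-14)/3) + 3*(16*(-14)/3)*(-23)) = 1/(-24 - 326922 + 21*(16*(-14)*(⅓)) + 3*(16*(-14)*(⅓))*(-23)) = 1/(-24 - 326922 + 21*(-224/3) + 3*(-224/3)*(-23)) = 1/(-24 - 326922 - 1568 + 5152) = 1/(-323362) = -1/323362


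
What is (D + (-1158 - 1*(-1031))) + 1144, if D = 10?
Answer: 1027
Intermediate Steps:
(D + (-1158 - 1*(-1031))) + 1144 = (10 + (-1158 - 1*(-1031))) + 1144 = (10 + (-1158 + 1031)) + 1144 = (10 - 127) + 1144 = -117 + 1144 = 1027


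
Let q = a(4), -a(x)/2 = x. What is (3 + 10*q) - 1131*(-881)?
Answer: 996334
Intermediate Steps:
a(x) = -2*x
q = -8 (q = -2*4 = -8)
(3 + 10*q) - 1131*(-881) = (3 + 10*(-8)) - 1131*(-881) = (3 - 80) + 996411 = -77 + 996411 = 996334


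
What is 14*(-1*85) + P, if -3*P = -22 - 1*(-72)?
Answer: -3620/3 ≈ -1206.7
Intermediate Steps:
P = -50/3 (P = -(-22 - 1*(-72))/3 = -(-22 + 72)/3 = -⅓*50 = -50/3 ≈ -16.667)
14*(-1*85) + P = 14*(-1*85) - 50/3 = 14*(-85) - 50/3 = -1190 - 50/3 = -3620/3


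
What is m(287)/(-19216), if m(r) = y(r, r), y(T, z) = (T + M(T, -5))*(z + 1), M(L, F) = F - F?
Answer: -5166/1201 ≈ -4.3014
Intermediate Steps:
M(L, F) = 0
y(T, z) = T*(1 + z) (y(T, z) = (T + 0)*(z + 1) = T*(1 + z))
m(r) = r*(1 + r)
m(287)/(-19216) = (287*(1 + 287))/(-19216) = (287*288)*(-1/19216) = 82656*(-1/19216) = -5166/1201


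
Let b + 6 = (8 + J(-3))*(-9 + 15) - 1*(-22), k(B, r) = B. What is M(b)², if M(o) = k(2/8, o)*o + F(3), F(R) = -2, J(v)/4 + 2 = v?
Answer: 256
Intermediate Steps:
J(v) = -8 + 4*v
b = -56 (b = -6 + ((8 + (-8 + 4*(-3)))*(-9 + 15) - 1*(-22)) = -6 + ((8 + (-8 - 12))*6 + 22) = -6 + ((8 - 20)*6 + 22) = -6 + (-12*6 + 22) = -6 + (-72 + 22) = -6 - 50 = -56)
M(o) = -2 + o/4 (M(o) = (2/8)*o - 2 = (2*(⅛))*o - 2 = o/4 - 2 = -2 + o/4)
M(b)² = (-2 + (¼)*(-56))² = (-2 - 14)² = (-16)² = 256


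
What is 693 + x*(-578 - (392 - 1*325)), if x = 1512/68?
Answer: -232029/17 ≈ -13649.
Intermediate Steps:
x = 378/17 (x = 1512*(1/68) = 378/17 ≈ 22.235)
693 + x*(-578 - (392 - 1*325)) = 693 + 378*(-578 - (392 - 1*325))/17 = 693 + 378*(-578 - (392 - 325))/17 = 693 + 378*(-578 - 1*67)/17 = 693 + 378*(-578 - 67)/17 = 693 + (378/17)*(-645) = 693 - 243810/17 = -232029/17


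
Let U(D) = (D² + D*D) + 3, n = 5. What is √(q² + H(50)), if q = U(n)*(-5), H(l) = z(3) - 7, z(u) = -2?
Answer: 2*√17554 ≈ 264.98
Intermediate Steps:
U(D) = 3 + 2*D² (U(D) = (D² + D²) + 3 = 2*D² + 3 = 3 + 2*D²)
H(l) = -9 (H(l) = -2 - 7 = -9)
q = -265 (q = (3 + 2*5²)*(-5) = (3 + 2*25)*(-5) = (3 + 50)*(-5) = 53*(-5) = -265)
√(q² + H(50)) = √((-265)² - 9) = √(70225 - 9) = √70216 = 2*√17554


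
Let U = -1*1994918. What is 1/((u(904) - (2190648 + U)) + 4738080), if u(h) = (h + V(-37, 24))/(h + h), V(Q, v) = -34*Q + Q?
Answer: 1808/8212570925 ≈ 2.2015e-7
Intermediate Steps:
U = -1994918
V(Q, v) = -33*Q
u(h) = (1221 + h)/(2*h) (u(h) = (h - 33*(-37))/(h + h) = (h + 1221)/((2*h)) = (1221 + h)*(1/(2*h)) = (1221 + h)/(2*h))
1/((u(904) - (2190648 + U)) + 4738080) = 1/(((1/2)*(1221 + 904)/904 - (2190648 - 1994918)) + 4738080) = 1/(((1/2)*(1/904)*2125 - 1*195730) + 4738080) = 1/((2125/1808 - 195730) + 4738080) = 1/(-353877715/1808 + 4738080) = 1/(8212570925/1808) = 1808/8212570925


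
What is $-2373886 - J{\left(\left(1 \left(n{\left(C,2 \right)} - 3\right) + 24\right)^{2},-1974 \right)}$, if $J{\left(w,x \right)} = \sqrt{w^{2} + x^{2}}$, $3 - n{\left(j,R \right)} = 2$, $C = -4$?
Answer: $-2373886 - 2 \sqrt{1032733} \approx -2.3759 \cdot 10^{6}$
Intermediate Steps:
$n{\left(j,R \right)} = 1$ ($n{\left(j,R \right)} = 3 - 2 = 1$)
$-2373886 - J{\left(\left(1 \left(n{\left(C,2 \right)} - 3\right) + 24\right)^{2},-1974 \right)} = -2373886 - \sqrt{\left(\left(1 \left(1 - 3\right) + 24\right)^{2}\right)^{2} + \left(-1974\right)^{2}} = -2373886 - \sqrt{\left(\left(1 \left(-2\right) + 24\right)^{2}\right)^{2} + 3896676} = -2373886 - \sqrt{\left(\left(-2 + 24\right)^{2}\right)^{2} + 3896676} = -2373886 - \sqrt{\left(22^{2}\right)^{2} + 3896676} = -2373886 - \sqrt{484^{2} + 3896676} = -2373886 - \sqrt{234256 + 3896676} = -2373886 - \sqrt{4130932} = -2373886 - 2 \sqrt{1032733}$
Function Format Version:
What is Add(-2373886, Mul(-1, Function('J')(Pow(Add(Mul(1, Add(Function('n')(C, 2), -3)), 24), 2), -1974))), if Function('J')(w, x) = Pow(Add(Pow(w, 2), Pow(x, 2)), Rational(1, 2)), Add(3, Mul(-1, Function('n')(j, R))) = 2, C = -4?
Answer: Add(-2373886, Mul(-2, Pow(1032733, Rational(1, 2)))) ≈ -2.3759e+6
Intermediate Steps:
Function('n')(j, R) = 1 (Function('n')(j, R) = Add(3, Mul(-1, 2)) = Add(3, -2) = 1)
Add(-2373886, Mul(-1, Function('J')(Pow(Add(Mul(1, Add(Function('n')(C, 2), -3)), 24), 2), -1974))) = Add(-2373886, Mul(-1, Pow(Add(Pow(Pow(Add(Mul(1, Add(1, -3)), 24), 2), 2), Pow(-1974, 2)), Rational(1, 2)))) = Add(-2373886, Mul(-1, Pow(Add(Pow(Pow(Add(Mul(1, -2), 24), 2), 2), 3896676), Rational(1, 2)))) = Add(-2373886, Mul(-1, Pow(Add(Pow(Pow(Add(-2, 24), 2), 2), 3896676), Rational(1, 2)))) = Add(-2373886, Mul(-1, Pow(Add(Pow(Pow(22, 2), 2), 3896676), Rational(1, 2)))) = Add(-2373886, Mul(-1, Pow(Add(Pow(484, 2), 3896676), Rational(1, 2)))) = Add(-2373886, Mul(-1, Pow(Add(234256, 3896676), Rational(1, 2)))) = Add(-2373886, Mul(-1, Pow(4130932, Rational(1, 2)))) = Add(-2373886, Mul(-1, Mul(2, Pow(1032733, Rational(1, 2))))) = Add(-2373886, Mul(-2, Pow(1032733, Rational(1, 2))))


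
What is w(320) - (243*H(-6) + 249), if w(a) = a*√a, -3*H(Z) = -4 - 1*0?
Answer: -573 + 2560*√5 ≈ 5151.3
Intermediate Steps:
H(Z) = 4/3 (H(Z) = -(-4 - 1*0)/3 = -(-4 + 0)/3 = -⅓*(-4) = 4/3)
w(a) = a^(3/2)
w(320) - (243*H(-6) + 249) = 320^(3/2) - (243*(4/3) + 249) = 2560*√5 - (324 + 249) = 2560*√5 - 1*573 = 2560*√5 - 573 = -573 + 2560*√5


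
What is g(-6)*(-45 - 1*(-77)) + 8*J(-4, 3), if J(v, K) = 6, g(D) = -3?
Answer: -48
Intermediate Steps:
g(-6)*(-45 - 1*(-77)) + 8*J(-4, 3) = -3*(-45 - 1*(-77)) + 8*6 = -3*(-45 + 77) + 48 = -3*32 + 48 = -96 + 48 = -48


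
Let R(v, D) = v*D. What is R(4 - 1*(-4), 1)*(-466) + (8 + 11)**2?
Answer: -3367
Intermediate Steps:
R(v, D) = D*v
R(4 - 1*(-4), 1)*(-466) + (8 + 11)**2 = (1*(4 - 1*(-4)))*(-466) + (8 + 11)**2 = (1*(4 + 4))*(-466) + 19**2 = (1*8)*(-466) + 361 = 8*(-466) + 361 = -3728 + 361 = -3367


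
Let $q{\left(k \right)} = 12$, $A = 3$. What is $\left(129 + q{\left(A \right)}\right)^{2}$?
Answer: $19881$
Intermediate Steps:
$\left(129 + q{\left(A \right)}\right)^{2} = \left(129 + 12\right)^{2} = 141^{2} = 19881$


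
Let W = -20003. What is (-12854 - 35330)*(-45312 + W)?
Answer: 3147137960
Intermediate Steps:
(-12854 - 35330)*(-45312 + W) = (-12854 - 35330)*(-45312 - 20003) = -48184*(-65315) = 3147137960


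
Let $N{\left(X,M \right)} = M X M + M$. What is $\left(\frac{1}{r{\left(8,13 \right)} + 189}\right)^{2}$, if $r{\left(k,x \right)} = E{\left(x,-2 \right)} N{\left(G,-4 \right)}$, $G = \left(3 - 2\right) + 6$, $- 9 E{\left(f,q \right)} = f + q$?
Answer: $\frac{1}{3249} \approx 0.00030779$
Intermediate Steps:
$E{\left(f,q \right)} = - \frac{f}{9} - \frac{q}{9}$ ($E{\left(f,q \right)} = - \frac{f + q}{9} = - \frac{f}{9} - \frac{q}{9}$)
$G = 7$ ($G = 1 + 6 = 7$)
$N{\left(X,M \right)} = M + X M^{2}$ ($N{\left(X,M \right)} = M M X + M = X M^{2} + M = M + X M^{2}$)
$r{\left(k,x \right)} = 24 - 12 x$ ($r{\left(k,x \right)} = \left(- \frac{x}{9} - - \frac{2}{9}\right) \left(- 4 \left(1 - 28\right)\right) = \left(- \frac{x}{9} + \frac{2}{9}\right) \left(- 4 \left(1 - 28\right)\right) = \left(\frac{2}{9} - \frac{x}{9}\right) \left(\left(-4\right) \left(-27\right)\right) = \left(\frac{2}{9} - \frac{x}{9}\right) 108 = 24 - 12 x$)
$\left(\frac{1}{r{\left(8,13 \right)} + 189}\right)^{2} = \left(\frac{1}{\left(24 - 156\right) + 189}\right)^{2} = \left(\frac{1}{-132 + 189}\right)^{2} = \left(\frac{1}{57}\right)^{2} = \frac{1}{3249}$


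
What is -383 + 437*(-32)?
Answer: -14367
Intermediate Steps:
-383 + 437*(-32) = -383 - 13984 = -14367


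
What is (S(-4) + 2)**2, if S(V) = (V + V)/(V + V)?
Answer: 9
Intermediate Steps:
S(V) = 1 (S(V) = (2*V)/((2*V)) = (2*V)*(1/(2*V)) = 1)
(S(-4) + 2)**2 = (1 + 2)**2 = 3**2 = 9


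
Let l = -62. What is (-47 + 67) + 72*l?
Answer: -4444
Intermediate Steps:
(-47 + 67) + 72*l = (-47 + 67) + 72*(-62) = 20 - 4464 = -4444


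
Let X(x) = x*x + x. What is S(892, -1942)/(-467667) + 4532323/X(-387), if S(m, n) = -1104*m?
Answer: 9328084419/287493958 ≈ 32.446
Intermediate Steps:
X(x) = x + x² (X(x) = x² + x = x + x²)
S(892, -1942)/(-467667) + 4532323/X(-387) = -1104*892/(-467667) + 4532323/((-387*(1 - 387))) = -984768*(-1/467667) + 4532323/((-387*(-386))) = 328256/155889 + 4532323/149382 = 9328084419/287493958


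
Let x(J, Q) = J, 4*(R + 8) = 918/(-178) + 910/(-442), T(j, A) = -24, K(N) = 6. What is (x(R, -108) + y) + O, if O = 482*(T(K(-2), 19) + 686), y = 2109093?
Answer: 7347633935/3026 ≈ 2.4282e+6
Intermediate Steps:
R = -29667/3026 (R = -8 + (918/(-178) + 910/(-442))/4 = -8 + (918*(-1/178) + 910*(-1/442))/4 = -8 + (-459/89 - 35/17)/4 = -8 + (1/4)*(-10918/1513) = -8 - 5459/3026 = -29667/3026 ≈ -9.8040)
O = 319084 (O = 482*(-24 + 686) = 482*662 = 319084)
(x(R, -108) + y) + O = (-29667/3026 + 2109093) + 319084 = 6382085751/3026 + 319084 = 7347633935/3026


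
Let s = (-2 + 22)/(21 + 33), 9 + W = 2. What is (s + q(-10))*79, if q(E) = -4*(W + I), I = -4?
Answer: 94642/27 ≈ 3505.3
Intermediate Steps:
W = -7 (W = -9 + 2 = -7)
s = 10/27 (s = 20/54 = 20*(1/54) = 10/27 ≈ 0.37037)
q(E) = 44 (q(E) = -4*(-7 - 4) = -4*(-11) = 44)
(s + q(-10))*79 = (10/27 + 44)*79 = (1198/27)*79 = 94642/27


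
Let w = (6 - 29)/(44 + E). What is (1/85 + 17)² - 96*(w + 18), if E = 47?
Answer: -929890644/657475 ≈ -1414.3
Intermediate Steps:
w = -23/91 (w = (6 - 29)/(44 + 47) = -23/91 ≈ -0.25275)
(1/85 + 17)² - 96*(w + 18) = (1/85 + 17)² - 96*(-23/91 + 18) = (1/85 + 17)² - 96*1615/91 = (1446/85)² - 1*155040/91 = 2090916/7225 - 155040/91 = -929890644/657475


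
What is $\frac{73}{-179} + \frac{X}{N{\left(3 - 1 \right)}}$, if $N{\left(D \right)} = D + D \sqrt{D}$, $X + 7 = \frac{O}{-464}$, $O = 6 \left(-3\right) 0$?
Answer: $\frac{1107}{358} - \frac{7 \sqrt{2}}{2} \approx -1.8576$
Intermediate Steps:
$O = 0$ ($O = \left(-18\right) 0 = 0$)
$X = -7$ ($X = -7 + \frac{0}{-464} = -7 + 0 \left(- \frac{1}{464}\right) = -7 + 0 = -7$)
$N{\left(D \right)} = D + D^{\frac{3}{2}}$
$\frac{73}{-179} + \frac{X}{N{\left(3 - 1 \right)}} = \frac{73}{-179} - \frac{7}{\left(3 - 1\right) + \left(3 - 1\right)^{\frac{3}{2}}} = 73 \left(- \frac{1}{179}\right) - \frac{7}{2 + 2^{\frac{3}{2}}} = - \frac{73}{179} - \frac{7}{2 + 2 \sqrt{2}}$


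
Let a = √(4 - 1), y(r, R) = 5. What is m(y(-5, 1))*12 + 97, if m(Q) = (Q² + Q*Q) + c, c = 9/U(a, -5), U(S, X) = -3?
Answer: 661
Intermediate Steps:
a = √3 ≈ 1.7320
c = -3 (c = 9/(-3) = 9*(-⅓) = -3)
m(Q) = -3 + 2*Q² (m(Q) = (Q² + Q*Q) - 3 = (Q² + Q²) - 3 = 2*Q² - 3 = -3 + 2*Q²)
m(y(-5, 1))*12 + 97 = (-3 + 2*5²)*12 + 97 = (-3 + 2*25)*12 + 97 = (-3 + 50)*12 + 97 = 47*12 + 97 = 564 + 97 = 661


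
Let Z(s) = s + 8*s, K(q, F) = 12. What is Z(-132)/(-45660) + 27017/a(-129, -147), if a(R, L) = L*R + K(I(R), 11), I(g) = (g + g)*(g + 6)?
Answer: 20935642/14439975 ≈ 1.4498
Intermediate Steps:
I(g) = 2*g*(6 + g) (I(g) = (2*g)*(6 + g) = 2*g*(6 + g))
Z(s) = 9*s
a(R, L) = 12 + L*R (a(R, L) = L*R + 12 = 12 + L*R)
Z(-132)/(-45660) + 27017/a(-129, -147) = (9*(-132))/(-45660) + 27017/(12 - 147*(-129)) = -1188*(-1/45660) + 27017/(12 + 18963) = 99/3805 + 27017/18975 = 20935642/14439975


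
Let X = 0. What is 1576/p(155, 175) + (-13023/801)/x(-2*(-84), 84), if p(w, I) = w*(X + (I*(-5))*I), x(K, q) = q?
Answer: -4907917543/25348312500 ≈ -0.19362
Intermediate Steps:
p(w, I) = -5*w*I² (p(w, I) = w*(0 + (I*(-5))*I) = w*(0 + (-5*I)*I) = w*(0 - 5*I²) = w*(-5*I²) = -5*w*I²)
1576/p(155, 175) + (-13023/801)/x(-2*(-84), 84) = 1576/((-5*155*175²)) - 13023/801/84 = 1576/((-5*155*30625)) - 13023*1/801*(1/84) = 1576/(-23734375) - 1447/89*1/84 = 1576*(-1/23734375) - 1447/7476 = -1576/23734375 - 1447/7476 = -4907917543/25348312500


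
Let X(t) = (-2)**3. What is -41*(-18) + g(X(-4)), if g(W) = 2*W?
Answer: 722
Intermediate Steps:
X(t) = -8
-41*(-18) + g(X(-4)) = -41*(-18) + 2*(-8) = 738 - 16 = 722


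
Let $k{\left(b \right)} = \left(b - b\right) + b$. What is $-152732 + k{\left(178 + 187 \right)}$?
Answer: $-152367$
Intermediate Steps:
$k{\left(b \right)} = b$ ($k{\left(b \right)} = 0 + b = b$)
$-152732 + k{\left(178 + 187 \right)} = -152732 + \left(178 + 187\right) = -152732 + 365 = -152367$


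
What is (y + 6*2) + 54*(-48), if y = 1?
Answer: -2579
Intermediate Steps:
(y + 6*2) + 54*(-48) = (1 + 6*2) + 54*(-48) = (1 + 12) - 2592 = 13 - 2592 = -2579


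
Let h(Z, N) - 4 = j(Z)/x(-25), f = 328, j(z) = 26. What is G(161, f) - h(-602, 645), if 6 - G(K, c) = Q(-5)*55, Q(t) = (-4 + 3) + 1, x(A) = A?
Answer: 76/25 ≈ 3.0400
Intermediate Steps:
Q(t) = 0 (Q(t) = -1 + 1 = 0)
h(Z, N) = 74/25 (h(Z, N) = 4 + 26/(-25) = 4 + 26*(-1/25) = 4 - 26/25 = 74/25)
G(K, c) = 6 (G(K, c) = 6 - 0*55 = 6 - 1*0 = 6 + 0 = 6)
G(161, f) - h(-602, 645) = 6 - 1*74/25 = 6 - 74/25 = 76/25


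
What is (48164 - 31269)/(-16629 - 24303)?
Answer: -16895/40932 ≈ -0.41276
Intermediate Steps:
(48164 - 31269)/(-16629 - 24303) = 16895/(-40932) = 16895*(-1/40932) = -16895/40932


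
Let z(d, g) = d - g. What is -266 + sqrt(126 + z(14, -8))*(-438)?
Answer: -266 - 876*sqrt(37) ≈ -5594.5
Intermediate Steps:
-266 + sqrt(126 + z(14, -8))*(-438) = -266 + sqrt(126 + (14 - 1*(-8)))*(-438) = -266 + sqrt(126 + (14 + 8))*(-438) = -266 + sqrt(126 + 22)*(-438) = -266 + sqrt(148)*(-438) = -266 + (2*sqrt(37))*(-438) = -266 - 876*sqrt(37)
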